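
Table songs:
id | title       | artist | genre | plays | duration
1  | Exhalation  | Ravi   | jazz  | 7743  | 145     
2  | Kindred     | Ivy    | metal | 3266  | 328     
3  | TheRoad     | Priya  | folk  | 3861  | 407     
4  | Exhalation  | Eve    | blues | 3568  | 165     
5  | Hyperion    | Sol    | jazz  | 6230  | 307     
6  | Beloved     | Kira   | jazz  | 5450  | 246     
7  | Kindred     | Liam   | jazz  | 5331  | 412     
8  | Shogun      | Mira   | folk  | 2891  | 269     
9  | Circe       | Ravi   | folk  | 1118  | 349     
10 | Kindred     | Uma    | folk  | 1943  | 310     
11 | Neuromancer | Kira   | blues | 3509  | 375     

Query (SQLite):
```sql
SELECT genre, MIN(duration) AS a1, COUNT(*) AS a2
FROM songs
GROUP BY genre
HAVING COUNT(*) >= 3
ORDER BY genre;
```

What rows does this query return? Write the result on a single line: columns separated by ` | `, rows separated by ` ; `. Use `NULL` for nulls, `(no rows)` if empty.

folk | 269 | 4 ; jazz | 145 | 4

Group songs by genre.
Per group compute: MIN(duration), COUNT(*).
HAVING: drop groups with fewer than 3 rows.
  blues: ids {4, 11} → MIN(duration)=165, COUNT(*)=2
  folk: ids {3, 8, 9, 10} → MIN(duration)=269, COUNT(*)=4
  jazz: ids {1, 5, 6, 7} → MIN(duration)=145, COUNT(*)=4
  metal: ids {2} → MIN(duration)=328, COUNT(*)=1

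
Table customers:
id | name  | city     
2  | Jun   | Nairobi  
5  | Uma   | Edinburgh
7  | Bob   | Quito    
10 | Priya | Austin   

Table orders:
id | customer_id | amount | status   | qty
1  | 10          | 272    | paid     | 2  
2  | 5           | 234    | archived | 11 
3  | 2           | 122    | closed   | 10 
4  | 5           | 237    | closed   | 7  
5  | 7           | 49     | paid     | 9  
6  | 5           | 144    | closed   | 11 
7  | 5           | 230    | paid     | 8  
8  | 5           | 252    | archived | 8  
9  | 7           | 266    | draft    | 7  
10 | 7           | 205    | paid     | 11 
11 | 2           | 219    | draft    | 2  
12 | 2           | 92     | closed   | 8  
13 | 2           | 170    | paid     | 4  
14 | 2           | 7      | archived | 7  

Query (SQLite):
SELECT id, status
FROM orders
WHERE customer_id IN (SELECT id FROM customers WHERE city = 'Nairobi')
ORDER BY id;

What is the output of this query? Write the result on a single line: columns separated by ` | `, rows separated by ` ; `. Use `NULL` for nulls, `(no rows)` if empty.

Inner query: customers.id where city = 'Nairobi'.
Outer: keep orders rows whose customer_id is in that set.
Inner query → {2}

3 | closed ; 11 | draft ; 12 | closed ; 13 | paid ; 14 | archived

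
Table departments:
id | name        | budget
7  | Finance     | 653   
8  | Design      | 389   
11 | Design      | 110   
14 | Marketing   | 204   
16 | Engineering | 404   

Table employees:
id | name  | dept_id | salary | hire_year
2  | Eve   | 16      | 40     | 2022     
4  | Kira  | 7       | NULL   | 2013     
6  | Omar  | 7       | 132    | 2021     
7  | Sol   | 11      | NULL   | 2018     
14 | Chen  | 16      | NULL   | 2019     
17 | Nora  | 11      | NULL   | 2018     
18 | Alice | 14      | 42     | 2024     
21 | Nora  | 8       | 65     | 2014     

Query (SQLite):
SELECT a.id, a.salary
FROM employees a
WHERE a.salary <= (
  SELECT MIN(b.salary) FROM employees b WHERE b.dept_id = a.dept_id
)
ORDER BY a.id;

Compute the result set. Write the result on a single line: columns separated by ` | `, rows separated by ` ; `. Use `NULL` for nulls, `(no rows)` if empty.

2 | 40 ; 6 | 132 ; 18 | 42 ; 21 | 65

For each employees row a, compute MIN(salary) over rows sharing a.dept_id.
Keep row a if a.salary <= that per-group MIN.
  dept_id=7: MIN(salary) = 132
  dept_id=8: MIN(salary) = 65
  dept_id=11: MIN(salary) = NULL
  dept_id=14: MIN(salary) = 42
  dept_id=16: MIN(salary) = 40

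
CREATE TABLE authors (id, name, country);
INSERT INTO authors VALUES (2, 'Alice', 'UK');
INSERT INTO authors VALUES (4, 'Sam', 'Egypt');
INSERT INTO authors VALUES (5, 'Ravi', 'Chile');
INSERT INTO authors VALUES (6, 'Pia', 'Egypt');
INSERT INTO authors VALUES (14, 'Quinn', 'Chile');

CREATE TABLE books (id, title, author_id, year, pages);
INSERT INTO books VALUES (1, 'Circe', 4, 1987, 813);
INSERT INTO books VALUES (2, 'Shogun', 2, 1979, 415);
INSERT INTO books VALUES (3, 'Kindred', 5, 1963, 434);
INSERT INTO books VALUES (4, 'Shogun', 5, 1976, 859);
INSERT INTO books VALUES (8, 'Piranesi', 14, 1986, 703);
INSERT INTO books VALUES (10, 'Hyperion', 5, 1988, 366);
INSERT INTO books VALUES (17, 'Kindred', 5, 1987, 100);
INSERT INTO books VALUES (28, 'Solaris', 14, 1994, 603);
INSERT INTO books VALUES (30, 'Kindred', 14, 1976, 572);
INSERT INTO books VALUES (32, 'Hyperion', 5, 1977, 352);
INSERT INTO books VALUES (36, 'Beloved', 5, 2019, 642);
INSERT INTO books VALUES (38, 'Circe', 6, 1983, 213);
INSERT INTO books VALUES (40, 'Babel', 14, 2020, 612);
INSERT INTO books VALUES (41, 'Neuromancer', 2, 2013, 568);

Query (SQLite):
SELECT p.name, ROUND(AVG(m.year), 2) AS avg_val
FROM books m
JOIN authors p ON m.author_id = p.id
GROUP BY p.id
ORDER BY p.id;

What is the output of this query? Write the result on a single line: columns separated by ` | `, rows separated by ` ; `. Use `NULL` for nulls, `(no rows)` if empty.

Alice | 1996 ; Sam | 1987 ; Ravi | 1985 ; Pia | 1983 ; Quinn | 1994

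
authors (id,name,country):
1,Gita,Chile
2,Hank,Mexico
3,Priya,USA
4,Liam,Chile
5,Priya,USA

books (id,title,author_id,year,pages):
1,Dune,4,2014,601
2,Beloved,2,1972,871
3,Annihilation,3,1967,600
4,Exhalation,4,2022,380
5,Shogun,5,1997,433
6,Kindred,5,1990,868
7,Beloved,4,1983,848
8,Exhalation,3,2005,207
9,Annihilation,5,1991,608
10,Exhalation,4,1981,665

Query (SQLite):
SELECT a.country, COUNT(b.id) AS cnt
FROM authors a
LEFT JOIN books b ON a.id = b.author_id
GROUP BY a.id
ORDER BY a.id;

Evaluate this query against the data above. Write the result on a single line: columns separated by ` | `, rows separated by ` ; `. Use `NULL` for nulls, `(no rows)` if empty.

Chile | 0 ; Mexico | 1 ; USA | 2 ; Chile | 4 ; USA | 3

LEFT JOIN keeps every authors row; unmatched ones get NULL for books columns.
Group by authors.id and compute COUNT(b.id). COUNT(col) of an all-NULL group is 0.
  1: ids {—} → COUNT(b.id)=0
  2: ids {2} → COUNT(b.id)=1
  3: ids {3, 8} → COUNT(b.id)=2
  4: ids {1, 4, 7, 10} → COUNT(b.id)=4
  5: ids {5, 6, 9} → COUNT(b.id)=3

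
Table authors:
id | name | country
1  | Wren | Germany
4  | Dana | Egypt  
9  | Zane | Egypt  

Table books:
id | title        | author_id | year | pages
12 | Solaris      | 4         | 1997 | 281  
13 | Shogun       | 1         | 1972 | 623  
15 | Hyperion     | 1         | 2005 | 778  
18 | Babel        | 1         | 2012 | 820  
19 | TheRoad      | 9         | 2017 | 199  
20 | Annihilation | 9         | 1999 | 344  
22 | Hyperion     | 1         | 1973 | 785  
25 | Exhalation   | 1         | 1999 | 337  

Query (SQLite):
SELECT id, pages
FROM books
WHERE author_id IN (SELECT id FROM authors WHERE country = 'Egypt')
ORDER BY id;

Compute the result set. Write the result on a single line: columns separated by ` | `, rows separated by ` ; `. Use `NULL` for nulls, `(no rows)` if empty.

Inner query: authors.id where country = 'Egypt'.
Outer: keep books rows whose author_id is in that set.
Inner query → {4, 9}

12 | 281 ; 19 | 199 ; 20 | 344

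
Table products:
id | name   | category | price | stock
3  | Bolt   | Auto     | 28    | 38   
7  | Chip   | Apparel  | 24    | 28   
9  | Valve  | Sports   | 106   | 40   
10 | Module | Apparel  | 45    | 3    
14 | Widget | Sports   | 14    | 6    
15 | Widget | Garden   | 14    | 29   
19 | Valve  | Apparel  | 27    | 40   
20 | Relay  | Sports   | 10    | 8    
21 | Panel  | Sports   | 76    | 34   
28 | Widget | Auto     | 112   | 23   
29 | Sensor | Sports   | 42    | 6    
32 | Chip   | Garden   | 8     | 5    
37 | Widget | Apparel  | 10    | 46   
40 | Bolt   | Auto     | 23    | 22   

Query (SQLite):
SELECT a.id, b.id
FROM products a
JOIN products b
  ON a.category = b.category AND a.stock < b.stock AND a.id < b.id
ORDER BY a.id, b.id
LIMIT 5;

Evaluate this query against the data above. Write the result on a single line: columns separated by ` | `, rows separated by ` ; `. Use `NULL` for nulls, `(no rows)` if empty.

7 | 19 ; 7 | 37 ; 10 | 19 ; 10 | 37 ; 14 | 20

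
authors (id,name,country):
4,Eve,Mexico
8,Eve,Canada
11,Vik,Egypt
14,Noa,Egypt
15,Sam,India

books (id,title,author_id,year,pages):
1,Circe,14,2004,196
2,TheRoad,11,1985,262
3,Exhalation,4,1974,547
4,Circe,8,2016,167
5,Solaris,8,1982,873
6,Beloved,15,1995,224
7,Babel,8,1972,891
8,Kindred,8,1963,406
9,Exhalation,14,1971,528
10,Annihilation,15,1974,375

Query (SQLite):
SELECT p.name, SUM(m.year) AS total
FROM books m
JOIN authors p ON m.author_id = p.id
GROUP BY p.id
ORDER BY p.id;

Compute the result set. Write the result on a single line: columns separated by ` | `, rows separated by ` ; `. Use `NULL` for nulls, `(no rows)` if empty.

Eve | 1974 ; Eve | 7933 ; Vik | 1985 ; Noa | 3975 ; Sam | 3969

Join each books row to its authors via author_id.
Group joined rows by authors.id; compute SUM(m.year) per group.
  4: ids {3} → SUM(m.year)=1974
  8: ids {4, 5, 7, 8} → SUM(m.year)=7933
  11: ids {2} → SUM(m.year)=1985
  14: ids {1, 9} → SUM(m.year)=3975
  15: ids {6, 10} → SUM(m.year)=3969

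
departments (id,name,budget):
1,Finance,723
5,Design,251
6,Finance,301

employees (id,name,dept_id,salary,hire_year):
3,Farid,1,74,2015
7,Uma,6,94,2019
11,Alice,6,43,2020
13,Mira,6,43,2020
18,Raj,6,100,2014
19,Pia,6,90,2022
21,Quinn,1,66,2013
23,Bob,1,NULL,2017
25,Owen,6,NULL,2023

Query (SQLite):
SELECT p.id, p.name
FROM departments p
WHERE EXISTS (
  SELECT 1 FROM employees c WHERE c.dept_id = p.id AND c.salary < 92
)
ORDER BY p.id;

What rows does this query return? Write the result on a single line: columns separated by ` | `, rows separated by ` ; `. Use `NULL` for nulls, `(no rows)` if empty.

1 | Finance ; 6 | Finance

For each departments row, check whether any employees with matching dept_id has salary < 92.
Keep rows where that is true.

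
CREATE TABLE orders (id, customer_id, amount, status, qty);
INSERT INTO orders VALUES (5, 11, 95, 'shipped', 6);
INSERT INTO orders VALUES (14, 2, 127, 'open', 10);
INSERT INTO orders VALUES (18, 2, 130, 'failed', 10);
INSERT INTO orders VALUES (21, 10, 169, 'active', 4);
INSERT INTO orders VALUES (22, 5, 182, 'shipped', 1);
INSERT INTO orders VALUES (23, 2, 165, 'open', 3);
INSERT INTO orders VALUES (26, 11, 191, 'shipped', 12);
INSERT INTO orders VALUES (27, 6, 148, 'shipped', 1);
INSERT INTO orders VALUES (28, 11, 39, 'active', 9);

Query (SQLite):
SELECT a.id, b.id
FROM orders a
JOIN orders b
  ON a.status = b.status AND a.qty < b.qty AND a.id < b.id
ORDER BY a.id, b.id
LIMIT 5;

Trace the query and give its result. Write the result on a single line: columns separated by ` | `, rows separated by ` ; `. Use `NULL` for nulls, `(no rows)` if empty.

5 | 26 ; 21 | 28 ; 22 | 26

Pairs (a,b) with same status, a.qty < b.qty, a.id < b.id.
status groups: active:{21,28} failed:{18} open:{14,23} shipped:{5,22,26,27}
Ordered by (a.id, b.id); first 5.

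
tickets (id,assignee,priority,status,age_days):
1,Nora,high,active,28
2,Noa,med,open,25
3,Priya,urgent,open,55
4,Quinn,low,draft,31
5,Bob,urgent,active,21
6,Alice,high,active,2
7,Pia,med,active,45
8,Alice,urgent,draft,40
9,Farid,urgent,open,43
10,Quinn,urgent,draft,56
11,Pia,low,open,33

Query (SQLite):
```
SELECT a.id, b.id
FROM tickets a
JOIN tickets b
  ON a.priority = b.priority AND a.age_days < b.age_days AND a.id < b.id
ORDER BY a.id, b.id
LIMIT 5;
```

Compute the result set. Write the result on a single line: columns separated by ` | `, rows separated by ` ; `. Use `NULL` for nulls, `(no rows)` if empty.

2 | 7 ; 3 | 10 ; 4 | 11 ; 5 | 8 ; 5 | 9

Pairs (a,b) with same priority, a.age_days < b.age_days, a.id < b.id.
priority groups: high:{1,6} low:{4,11} med:{2,7} urgent:{3,5,8,9,10}
Ordered by (a.id, b.id); first 5.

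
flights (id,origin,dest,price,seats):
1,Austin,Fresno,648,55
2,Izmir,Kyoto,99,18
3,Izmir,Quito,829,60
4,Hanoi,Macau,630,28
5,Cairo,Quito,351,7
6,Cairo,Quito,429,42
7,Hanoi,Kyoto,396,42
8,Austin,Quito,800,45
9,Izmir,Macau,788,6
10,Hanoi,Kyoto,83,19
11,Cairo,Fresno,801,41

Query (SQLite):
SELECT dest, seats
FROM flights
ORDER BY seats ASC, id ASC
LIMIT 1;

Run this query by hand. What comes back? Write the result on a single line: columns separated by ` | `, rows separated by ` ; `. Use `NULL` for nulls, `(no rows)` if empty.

Macau | 6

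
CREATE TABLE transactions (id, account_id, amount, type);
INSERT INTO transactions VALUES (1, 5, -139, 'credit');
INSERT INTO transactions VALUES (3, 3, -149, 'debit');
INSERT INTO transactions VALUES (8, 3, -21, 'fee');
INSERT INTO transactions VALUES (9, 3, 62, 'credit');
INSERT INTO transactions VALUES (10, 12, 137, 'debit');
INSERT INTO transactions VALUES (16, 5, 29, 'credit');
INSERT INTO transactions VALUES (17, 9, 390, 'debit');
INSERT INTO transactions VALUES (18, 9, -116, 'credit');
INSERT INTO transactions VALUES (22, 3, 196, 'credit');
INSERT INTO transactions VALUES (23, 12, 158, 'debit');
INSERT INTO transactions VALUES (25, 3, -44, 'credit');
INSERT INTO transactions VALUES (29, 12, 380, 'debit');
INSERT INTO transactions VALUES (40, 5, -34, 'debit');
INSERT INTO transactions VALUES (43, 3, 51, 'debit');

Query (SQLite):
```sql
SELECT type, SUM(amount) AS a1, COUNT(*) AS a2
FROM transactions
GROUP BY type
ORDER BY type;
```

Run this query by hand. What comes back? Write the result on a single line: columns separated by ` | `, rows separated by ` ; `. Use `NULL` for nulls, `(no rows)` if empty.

credit | -12 | 6 ; debit | 933 | 7 ; fee | -21 | 1

Group transactions by type.
Per group compute: SUM(amount), COUNT(*).
  credit: ids {1, 9, 16, 18, 22, 25} → SUM(amount)=-12, COUNT(*)=6
  debit: ids {3, 10, 17, 23, 29, 40, 43} → SUM(amount)=933, COUNT(*)=7
  fee: ids {8} → SUM(amount)=-21, COUNT(*)=1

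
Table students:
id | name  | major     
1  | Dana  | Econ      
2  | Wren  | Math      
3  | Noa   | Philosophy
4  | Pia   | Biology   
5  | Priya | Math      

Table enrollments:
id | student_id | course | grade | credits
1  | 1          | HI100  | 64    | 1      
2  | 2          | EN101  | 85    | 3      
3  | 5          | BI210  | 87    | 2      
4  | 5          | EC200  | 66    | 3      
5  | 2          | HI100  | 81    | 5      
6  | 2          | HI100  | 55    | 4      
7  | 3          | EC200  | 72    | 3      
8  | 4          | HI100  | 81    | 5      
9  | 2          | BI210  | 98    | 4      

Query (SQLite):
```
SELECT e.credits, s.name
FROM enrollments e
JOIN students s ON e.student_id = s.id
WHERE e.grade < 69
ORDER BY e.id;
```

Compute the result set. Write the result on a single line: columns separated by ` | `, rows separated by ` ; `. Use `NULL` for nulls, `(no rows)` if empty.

1 | Dana ; 3 | Priya ; 4 | Wren

Each enrollments row matches the students row where student_id = students.id.
Then keep rows with e.grade < 69.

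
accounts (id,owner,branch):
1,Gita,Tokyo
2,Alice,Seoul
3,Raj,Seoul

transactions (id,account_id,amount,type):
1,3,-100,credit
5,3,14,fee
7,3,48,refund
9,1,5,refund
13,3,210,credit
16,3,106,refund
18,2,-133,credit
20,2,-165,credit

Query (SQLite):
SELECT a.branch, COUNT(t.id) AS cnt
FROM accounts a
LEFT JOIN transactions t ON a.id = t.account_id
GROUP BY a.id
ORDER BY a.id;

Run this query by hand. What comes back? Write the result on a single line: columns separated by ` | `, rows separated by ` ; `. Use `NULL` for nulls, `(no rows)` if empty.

LEFT JOIN keeps every accounts row; unmatched ones get NULL for transactions columns.
Group by accounts.id and compute COUNT(t.id). COUNT(col) of an all-NULL group is 0.
  1: ids {9} → COUNT(t.id)=1
  2: ids {18, 20} → COUNT(t.id)=2
  3: ids {1, 5, 7, 13, 16} → COUNT(t.id)=5

Tokyo | 1 ; Seoul | 2 ; Seoul | 5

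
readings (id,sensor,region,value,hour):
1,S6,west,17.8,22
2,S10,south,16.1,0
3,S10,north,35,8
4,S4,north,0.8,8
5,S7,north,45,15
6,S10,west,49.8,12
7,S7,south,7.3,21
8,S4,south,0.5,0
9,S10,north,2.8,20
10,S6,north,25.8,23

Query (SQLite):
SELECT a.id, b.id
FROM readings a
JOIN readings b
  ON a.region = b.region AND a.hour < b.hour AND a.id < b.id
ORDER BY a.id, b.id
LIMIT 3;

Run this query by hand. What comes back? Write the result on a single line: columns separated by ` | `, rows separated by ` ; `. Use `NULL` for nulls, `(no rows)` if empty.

Pairs (a,b) with same region, a.hour < b.hour, a.id < b.id.
region groups: north:{3,4,5,9,10} south:{2,7,8} west:{1,6}
Ordered by (a.id, b.id); first 3.

2 | 7 ; 3 | 5 ; 3 | 9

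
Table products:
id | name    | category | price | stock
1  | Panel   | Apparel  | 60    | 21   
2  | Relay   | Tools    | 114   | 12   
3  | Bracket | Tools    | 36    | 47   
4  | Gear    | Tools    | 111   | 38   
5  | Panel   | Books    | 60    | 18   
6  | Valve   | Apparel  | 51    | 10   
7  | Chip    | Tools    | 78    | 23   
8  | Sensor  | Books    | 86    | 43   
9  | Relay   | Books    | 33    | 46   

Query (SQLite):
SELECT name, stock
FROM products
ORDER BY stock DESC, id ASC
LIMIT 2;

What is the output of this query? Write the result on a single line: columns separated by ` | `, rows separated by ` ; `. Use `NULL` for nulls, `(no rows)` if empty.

Sort by stock desc, tiebreak id asc: (47, id=3), (46, id=9), (43, id=8), (38, id=4), (23, id=7) …. Take first 2.

Bracket | 47 ; Relay | 46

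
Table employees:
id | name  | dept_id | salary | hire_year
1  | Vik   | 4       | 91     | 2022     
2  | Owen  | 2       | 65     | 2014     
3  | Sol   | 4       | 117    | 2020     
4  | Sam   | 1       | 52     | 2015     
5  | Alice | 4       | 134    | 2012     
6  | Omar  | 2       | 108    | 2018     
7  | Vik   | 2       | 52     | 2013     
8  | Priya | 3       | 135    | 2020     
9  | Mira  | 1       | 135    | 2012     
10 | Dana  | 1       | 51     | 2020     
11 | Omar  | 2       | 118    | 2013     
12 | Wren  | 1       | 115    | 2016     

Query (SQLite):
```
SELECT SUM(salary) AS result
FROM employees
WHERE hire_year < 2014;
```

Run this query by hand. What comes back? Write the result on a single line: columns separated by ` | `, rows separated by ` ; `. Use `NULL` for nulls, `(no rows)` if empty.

439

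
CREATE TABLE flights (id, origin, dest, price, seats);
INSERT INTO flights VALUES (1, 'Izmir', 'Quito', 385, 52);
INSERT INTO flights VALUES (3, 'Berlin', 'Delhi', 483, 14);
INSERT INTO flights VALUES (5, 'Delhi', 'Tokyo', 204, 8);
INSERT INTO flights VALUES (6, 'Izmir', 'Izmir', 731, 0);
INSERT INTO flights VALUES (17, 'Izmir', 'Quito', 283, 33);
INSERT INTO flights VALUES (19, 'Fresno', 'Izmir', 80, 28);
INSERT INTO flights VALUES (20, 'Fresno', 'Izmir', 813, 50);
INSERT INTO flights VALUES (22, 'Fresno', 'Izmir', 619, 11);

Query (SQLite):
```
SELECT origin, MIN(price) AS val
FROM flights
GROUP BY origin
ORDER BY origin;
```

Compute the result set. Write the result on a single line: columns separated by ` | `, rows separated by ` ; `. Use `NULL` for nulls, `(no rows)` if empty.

Partition flights by origin; compute MIN(price) within each group.
  Berlin: ids {3} → MIN(price)=483
  Delhi: ids {5} → MIN(price)=204
  Fresno: ids {19, 20, 22} → MIN(price)=80
  Izmir: ids {1, 6, 17} → MIN(price)=283

Berlin | 483 ; Delhi | 204 ; Fresno | 80 ; Izmir | 283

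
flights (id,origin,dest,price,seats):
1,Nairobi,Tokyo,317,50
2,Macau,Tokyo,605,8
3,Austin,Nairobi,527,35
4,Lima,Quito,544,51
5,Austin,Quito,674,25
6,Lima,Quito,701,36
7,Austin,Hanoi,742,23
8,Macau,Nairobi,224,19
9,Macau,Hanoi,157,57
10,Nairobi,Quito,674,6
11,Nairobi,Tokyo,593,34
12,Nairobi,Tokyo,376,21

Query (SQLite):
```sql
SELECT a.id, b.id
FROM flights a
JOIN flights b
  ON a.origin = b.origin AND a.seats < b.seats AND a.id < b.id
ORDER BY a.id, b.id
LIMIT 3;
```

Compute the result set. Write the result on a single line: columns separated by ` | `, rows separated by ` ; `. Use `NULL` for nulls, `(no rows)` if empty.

2 | 8 ; 2 | 9 ; 8 | 9

Pairs (a,b) with same origin, a.seats < b.seats, a.id < b.id.
origin groups: Austin:{3,5,7} Lima:{4,6} Macau:{2,8,9} Nairobi:{1,10,11,12}
Ordered by (a.id, b.id); first 3.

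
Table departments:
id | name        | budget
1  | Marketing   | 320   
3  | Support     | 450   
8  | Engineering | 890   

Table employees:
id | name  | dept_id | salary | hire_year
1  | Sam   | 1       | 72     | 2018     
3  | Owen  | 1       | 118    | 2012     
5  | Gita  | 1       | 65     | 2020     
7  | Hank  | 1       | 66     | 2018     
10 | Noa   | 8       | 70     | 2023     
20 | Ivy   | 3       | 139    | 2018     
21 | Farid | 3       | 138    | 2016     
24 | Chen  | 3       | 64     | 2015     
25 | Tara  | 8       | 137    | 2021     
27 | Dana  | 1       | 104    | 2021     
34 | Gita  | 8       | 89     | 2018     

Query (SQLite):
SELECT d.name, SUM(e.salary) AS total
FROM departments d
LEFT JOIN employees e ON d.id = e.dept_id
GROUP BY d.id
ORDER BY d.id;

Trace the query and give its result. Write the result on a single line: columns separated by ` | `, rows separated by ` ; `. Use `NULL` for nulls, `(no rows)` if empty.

LEFT JOIN keeps every departments row; unmatched ones get NULL for employees columns.
Group by departments.id and compute SUM(e.salary). SUM over an all-NULL group is NULL.
  1: ids {1, 3, 5, 7, 27} → SUM(e.salary)=425
  3: ids {20, 21, 24} → SUM(e.salary)=341
  8: ids {10, 25, 34} → SUM(e.salary)=296

Marketing | 425 ; Support | 341 ; Engineering | 296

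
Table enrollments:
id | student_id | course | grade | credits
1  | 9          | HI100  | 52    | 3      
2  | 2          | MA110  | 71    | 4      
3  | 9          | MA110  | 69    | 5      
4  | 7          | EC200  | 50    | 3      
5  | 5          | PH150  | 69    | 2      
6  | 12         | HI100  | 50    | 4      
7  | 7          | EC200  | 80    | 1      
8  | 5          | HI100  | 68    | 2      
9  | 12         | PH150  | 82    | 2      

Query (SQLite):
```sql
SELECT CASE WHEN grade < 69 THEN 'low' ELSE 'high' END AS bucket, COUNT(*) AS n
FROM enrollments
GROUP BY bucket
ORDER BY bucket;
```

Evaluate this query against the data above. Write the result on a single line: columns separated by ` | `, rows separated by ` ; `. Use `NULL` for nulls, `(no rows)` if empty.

Bucket rows by grade < 69 → 'low' else 'high'; count each bucket.

high | 5 ; low | 4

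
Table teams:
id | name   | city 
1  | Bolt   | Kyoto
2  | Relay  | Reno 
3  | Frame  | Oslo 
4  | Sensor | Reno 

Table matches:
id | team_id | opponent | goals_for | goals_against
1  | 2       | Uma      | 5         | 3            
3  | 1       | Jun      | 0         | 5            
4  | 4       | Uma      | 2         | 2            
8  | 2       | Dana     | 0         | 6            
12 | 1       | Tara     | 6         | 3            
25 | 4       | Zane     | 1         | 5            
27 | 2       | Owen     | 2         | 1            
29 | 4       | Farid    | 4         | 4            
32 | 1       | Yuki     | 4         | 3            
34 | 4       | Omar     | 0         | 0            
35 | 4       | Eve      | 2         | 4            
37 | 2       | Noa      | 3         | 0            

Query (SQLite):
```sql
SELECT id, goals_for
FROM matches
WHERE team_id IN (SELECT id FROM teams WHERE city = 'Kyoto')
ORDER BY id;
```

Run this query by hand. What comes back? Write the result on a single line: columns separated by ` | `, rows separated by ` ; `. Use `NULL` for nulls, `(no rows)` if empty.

3 | 0 ; 12 | 6 ; 32 | 4

Inner query: teams.id where city = 'Kyoto'.
Outer: keep matches rows whose team_id is in that set.
Inner query → {1}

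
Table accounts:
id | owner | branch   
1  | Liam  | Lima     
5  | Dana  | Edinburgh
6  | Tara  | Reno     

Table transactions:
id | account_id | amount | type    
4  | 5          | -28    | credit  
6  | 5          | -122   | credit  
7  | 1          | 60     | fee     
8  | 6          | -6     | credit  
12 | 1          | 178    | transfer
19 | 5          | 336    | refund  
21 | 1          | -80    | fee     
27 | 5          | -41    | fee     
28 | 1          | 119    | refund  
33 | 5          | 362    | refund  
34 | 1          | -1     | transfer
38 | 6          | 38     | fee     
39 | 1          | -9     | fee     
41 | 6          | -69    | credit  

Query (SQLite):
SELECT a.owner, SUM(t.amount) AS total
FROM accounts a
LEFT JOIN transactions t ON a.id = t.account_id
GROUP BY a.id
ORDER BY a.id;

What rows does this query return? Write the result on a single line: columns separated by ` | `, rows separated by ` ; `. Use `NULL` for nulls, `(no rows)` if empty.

Liam | 267 ; Dana | 507 ; Tara | -37

LEFT JOIN keeps every accounts row; unmatched ones get NULL for transactions columns.
Group by accounts.id and compute SUM(t.amount). SUM over an all-NULL group is NULL.
  1: ids {7, 12, 21, 28, 34, 39} → SUM(t.amount)=267
  5: ids {4, 6, 19, 27, 33} → SUM(t.amount)=507
  6: ids {8, 38, 41} → SUM(t.amount)=-37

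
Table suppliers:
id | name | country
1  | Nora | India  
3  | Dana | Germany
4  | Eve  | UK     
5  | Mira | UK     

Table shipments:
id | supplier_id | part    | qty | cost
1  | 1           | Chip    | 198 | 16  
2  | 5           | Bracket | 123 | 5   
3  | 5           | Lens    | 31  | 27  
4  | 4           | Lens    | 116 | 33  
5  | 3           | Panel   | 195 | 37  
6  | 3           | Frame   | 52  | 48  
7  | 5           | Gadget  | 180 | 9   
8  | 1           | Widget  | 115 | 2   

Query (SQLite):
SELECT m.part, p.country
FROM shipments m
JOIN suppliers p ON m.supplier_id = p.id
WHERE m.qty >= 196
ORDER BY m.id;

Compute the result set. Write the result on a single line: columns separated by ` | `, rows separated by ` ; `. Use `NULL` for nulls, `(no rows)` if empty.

Chip | India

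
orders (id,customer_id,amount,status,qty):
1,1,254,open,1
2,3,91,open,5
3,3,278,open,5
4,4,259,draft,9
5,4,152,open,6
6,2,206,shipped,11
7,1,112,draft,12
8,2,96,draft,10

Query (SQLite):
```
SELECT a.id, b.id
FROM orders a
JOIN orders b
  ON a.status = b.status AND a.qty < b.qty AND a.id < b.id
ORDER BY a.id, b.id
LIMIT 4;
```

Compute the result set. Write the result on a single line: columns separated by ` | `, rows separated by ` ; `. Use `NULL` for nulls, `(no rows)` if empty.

Pairs (a,b) with same status, a.qty < b.qty, a.id < b.id.
status groups: draft:{4,7,8} open:{1,2,3,5} shipped:{6}
Ordered by (a.id, b.id); first 4.

1 | 2 ; 1 | 3 ; 1 | 5 ; 2 | 5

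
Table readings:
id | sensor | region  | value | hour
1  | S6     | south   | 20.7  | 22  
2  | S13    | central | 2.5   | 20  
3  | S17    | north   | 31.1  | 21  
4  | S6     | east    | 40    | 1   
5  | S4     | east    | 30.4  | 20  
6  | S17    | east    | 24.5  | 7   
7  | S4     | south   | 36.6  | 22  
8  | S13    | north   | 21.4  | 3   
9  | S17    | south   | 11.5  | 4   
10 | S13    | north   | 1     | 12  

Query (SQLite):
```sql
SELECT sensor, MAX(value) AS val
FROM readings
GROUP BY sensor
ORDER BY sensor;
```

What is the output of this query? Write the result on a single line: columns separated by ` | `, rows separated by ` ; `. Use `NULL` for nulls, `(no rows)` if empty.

Partition readings by sensor; compute MAX(value) within each group.
  S13: ids {2, 8, 10} → MAX(value)=21.4
  S17: ids {3, 6, 9} → MAX(value)=31.1
  S4: ids {5, 7} → MAX(value)=36.6
  S6: ids {1, 4} → MAX(value)=40

S13 | 21.4 ; S17 | 31.1 ; S4 | 36.6 ; S6 | 40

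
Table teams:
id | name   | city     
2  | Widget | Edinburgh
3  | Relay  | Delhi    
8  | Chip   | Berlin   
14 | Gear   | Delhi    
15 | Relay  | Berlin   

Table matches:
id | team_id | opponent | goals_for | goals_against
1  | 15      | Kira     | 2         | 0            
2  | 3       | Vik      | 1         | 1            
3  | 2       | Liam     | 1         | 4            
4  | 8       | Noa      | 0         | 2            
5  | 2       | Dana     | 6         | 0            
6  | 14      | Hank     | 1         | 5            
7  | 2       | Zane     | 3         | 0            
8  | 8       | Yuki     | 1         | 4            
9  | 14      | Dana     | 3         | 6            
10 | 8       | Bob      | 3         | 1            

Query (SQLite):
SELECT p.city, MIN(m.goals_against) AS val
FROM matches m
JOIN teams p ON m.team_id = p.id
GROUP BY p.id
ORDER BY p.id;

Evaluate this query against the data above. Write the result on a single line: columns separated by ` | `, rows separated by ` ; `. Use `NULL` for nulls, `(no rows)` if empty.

Edinburgh | 0 ; Delhi | 1 ; Berlin | 1 ; Delhi | 5 ; Berlin | 0

Join each matches row to its teams via team_id.
Group joined rows by teams.id; compute MIN(m.goals_against) per group.
  2: ids {3, 5, 7} → MIN(m.goals_against)=0
  3: ids {2} → MIN(m.goals_against)=1
  8: ids {4, 8, 10} → MIN(m.goals_against)=1
  14: ids {6, 9} → MIN(m.goals_against)=5
  15: ids {1} → MIN(m.goals_against)=0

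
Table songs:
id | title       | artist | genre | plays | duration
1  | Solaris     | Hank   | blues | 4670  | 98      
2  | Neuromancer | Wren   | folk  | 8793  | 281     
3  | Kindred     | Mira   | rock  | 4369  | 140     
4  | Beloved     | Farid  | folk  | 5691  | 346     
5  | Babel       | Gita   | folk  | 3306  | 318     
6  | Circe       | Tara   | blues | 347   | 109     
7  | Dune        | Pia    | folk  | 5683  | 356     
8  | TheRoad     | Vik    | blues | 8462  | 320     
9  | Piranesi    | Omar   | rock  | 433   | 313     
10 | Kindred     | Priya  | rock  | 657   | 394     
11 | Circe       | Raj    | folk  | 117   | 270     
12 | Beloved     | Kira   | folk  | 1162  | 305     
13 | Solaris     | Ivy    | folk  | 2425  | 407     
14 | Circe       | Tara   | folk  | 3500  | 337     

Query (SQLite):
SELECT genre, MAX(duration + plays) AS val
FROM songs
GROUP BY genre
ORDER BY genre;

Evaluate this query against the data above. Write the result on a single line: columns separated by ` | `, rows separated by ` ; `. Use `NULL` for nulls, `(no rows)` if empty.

blues | 8782 ; folk | 9074 ; rock | 4509

For each row compute duration + plays.
Group by genre; take MAX of the expression per group.
  blues: ids {1, 6, 8} → MAX(duration + plays)=8782
  folk: ids {2, 4, 5, 7, 11, 12, 13, 14} → MAX(duration + plays)=9074
  rock: ids {3, 9, 10} → MAX(duration + plays)=4509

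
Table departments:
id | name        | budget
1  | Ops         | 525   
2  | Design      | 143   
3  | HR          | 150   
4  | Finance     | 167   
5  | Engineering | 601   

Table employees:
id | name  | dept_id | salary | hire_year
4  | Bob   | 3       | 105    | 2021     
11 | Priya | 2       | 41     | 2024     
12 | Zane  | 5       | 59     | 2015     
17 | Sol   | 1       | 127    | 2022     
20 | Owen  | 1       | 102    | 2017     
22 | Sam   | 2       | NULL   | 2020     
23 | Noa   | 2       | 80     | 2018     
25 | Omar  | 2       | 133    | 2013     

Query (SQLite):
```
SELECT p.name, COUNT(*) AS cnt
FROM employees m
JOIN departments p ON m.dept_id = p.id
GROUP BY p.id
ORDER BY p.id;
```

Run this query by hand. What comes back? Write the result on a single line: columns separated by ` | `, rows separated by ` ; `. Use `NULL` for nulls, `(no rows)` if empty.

Ops | 2 ; Design | 4 ; HR | 1 ; Engineering | 1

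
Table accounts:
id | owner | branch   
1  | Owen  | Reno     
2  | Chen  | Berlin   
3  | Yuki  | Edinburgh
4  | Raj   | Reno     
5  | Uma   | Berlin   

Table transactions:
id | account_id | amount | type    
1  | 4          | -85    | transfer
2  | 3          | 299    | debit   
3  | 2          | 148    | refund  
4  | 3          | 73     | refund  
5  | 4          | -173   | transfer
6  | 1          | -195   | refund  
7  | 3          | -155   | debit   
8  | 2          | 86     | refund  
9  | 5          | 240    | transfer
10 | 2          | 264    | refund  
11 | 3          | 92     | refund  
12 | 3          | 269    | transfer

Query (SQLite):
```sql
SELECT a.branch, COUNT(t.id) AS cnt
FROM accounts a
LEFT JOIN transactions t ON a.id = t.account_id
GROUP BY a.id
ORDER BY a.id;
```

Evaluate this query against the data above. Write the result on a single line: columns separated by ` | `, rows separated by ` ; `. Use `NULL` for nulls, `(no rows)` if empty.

LEFT JOIN keeps every accounts row; unmatched ones get NULL for transactions columns.
Group by accounts.id and compute COUNT(t.id). COUNT(col) of an all-NULL group is 0.
  1: ids {6} → COUNT(t.id)=1
  2: ids {3, 8, 10} → COUNT(t.id)=3
  3: ids {2, 4, 7, 11, 12} → COUNT(t.id)=5
  4: ids {1, 5} → COUNT(t.id)=2
  5: ids {9} → COUNT(t.id)=1

Reno | 1 ; Berlin | 3 ; Edinburgh | 5 ; Reno | 2 ; Berlin | 1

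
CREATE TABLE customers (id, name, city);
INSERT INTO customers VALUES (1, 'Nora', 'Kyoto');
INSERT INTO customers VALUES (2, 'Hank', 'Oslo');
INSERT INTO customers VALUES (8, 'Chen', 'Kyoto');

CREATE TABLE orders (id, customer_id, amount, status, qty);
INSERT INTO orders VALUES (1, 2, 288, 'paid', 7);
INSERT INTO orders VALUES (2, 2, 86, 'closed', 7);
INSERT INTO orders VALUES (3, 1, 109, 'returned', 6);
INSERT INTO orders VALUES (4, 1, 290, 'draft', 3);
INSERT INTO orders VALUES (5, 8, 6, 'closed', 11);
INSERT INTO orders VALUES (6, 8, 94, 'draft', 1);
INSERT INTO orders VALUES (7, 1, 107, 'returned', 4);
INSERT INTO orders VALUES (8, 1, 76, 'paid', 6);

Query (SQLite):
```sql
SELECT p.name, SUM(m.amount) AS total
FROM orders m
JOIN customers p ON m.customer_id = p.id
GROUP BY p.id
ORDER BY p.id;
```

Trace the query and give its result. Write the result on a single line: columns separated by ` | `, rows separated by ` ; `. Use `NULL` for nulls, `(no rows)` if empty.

Nora | 582 ; Hank | 374 ; Chen | 100

Join each orders row to its customers via customer_id.
Group joined rows by customers.id; compute SUM(m.amount) per group.
  1: ids {3, 4, 7, 8} → SUM(m.amount)=582
  2: ids {1, 2} → SUM(m.amount)=374
  8: ids {5, 6} → SUM(m.amount)=100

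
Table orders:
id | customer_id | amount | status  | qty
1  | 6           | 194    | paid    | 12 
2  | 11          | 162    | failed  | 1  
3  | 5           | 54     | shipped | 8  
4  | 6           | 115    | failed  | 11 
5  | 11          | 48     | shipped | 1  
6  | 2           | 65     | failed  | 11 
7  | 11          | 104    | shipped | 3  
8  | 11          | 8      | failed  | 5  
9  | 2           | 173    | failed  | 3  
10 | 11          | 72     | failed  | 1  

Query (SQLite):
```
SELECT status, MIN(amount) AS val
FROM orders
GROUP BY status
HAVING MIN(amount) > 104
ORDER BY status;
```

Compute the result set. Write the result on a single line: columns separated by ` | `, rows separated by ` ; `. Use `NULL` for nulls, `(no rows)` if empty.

Partition orders by status; compute MIN(amount) within each group.
HAVING: keep groups where MIN(amount) > 104.
  failed: ids {2, 4, 6, 8, 9, 10} → MIN(amount)=8
  paid: ids {1} → MIN(amount)=194
  shipped: ids {3, 5, 7} → MIN(amount)=48

paid | 194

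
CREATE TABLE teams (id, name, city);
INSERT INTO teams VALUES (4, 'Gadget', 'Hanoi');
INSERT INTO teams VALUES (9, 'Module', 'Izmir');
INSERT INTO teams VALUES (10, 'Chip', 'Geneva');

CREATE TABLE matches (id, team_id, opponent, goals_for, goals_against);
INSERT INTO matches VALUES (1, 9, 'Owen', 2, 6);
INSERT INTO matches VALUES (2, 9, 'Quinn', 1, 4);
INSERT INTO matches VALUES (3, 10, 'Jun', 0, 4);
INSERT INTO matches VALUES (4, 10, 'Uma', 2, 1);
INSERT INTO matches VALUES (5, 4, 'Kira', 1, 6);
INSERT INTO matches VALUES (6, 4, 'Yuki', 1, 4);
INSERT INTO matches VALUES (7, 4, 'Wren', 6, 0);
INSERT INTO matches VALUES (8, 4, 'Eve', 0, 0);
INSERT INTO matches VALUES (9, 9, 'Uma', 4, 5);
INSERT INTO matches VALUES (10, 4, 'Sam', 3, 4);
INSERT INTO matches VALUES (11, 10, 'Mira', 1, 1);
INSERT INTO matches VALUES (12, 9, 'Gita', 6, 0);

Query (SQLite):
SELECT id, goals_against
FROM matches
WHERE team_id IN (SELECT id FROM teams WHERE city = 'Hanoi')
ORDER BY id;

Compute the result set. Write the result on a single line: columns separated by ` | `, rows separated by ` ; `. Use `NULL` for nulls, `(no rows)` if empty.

5 | 6 ; 6 | 4 ; 7 | 0 ; 8 | 0 ; 10 | 4

Inner query: teams.id where city = 'Hanoi'.
Outer: keep matches rows whose team_id is in that set.
Inner query → {4}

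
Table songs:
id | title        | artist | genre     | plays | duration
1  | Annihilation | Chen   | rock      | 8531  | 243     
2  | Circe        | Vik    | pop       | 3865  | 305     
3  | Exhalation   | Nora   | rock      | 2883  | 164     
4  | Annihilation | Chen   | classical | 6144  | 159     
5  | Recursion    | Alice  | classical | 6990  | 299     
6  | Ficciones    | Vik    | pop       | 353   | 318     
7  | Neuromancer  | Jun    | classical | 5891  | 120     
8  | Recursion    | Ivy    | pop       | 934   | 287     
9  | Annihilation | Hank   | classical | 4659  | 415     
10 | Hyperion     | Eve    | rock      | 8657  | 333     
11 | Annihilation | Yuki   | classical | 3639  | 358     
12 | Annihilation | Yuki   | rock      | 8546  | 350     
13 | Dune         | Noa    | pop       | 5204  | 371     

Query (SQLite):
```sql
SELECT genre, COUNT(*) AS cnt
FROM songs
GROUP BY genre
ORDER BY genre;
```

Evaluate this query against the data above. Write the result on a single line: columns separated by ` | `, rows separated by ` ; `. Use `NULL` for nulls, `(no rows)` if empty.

Partition songs by genre; compute COUNT(*) within each group.
  classical: ids {4, 5, 7, 9, 11} → COUNT(*)=5
  pop: ids {2, 6, 8, 13} → COUNT(*)=4
  rock: ids {1, 3, 10, 12} → COUNT(*)=4

classical | 5 ; pop | 4 ; rock | 4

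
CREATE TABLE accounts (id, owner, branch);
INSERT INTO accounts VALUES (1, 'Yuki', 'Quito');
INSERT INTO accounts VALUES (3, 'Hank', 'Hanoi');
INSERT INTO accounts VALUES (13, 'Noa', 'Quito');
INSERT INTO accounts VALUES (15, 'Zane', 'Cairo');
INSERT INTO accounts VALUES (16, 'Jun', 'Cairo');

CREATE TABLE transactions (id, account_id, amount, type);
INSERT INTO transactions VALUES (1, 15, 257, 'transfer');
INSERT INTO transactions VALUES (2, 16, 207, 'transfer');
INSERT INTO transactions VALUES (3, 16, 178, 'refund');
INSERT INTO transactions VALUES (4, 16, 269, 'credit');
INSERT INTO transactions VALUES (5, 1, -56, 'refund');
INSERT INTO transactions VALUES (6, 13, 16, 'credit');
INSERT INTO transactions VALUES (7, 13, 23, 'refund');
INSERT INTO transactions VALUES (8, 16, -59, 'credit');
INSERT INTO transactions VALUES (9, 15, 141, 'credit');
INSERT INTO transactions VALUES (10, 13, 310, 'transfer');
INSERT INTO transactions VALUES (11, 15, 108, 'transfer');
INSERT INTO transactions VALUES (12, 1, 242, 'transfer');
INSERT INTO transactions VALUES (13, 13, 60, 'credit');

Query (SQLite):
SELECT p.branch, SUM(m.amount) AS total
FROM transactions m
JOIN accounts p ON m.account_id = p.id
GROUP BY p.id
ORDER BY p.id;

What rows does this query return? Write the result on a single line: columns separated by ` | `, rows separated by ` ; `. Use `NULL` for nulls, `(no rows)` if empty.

Quito | 186 ; Quito | 409 ; Cairo | 506 ; Cairo | 595

Join each transactions row to its accounts via account_id.
Group joined rows by accounts.id; compute SUM(m.amount) per group.
  1: ids {5, 12} → SUM(m.amount)=186
  13: ids {6, 7, 10, 13} → SUM(m.amount)=409
  15: ids {1, 9, 11} → SUM(m.amount)=506
  16: ids {2, 3, 4, 8} → SUM(m.amount)=595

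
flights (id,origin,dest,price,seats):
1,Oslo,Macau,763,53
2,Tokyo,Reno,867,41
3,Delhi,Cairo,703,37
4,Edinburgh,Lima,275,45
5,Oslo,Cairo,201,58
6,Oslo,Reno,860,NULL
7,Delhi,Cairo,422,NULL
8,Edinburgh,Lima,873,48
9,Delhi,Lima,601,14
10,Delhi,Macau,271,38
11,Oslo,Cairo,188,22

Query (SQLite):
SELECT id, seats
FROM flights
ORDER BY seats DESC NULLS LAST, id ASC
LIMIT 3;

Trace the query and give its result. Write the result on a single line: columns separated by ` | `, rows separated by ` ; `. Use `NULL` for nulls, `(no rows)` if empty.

Sort by seats desc, tiebreak id asc: (58, id=5), (53, id=1), (48, id=8), (45, id=4), (41, id=2), (38, id=10) …. Take first 3.
NULLS LAST: NULL seats rows go after all non-NULL rows (among themselves ordered by id asc).

5 | 58 ; 1 | 53 ; 8 | 48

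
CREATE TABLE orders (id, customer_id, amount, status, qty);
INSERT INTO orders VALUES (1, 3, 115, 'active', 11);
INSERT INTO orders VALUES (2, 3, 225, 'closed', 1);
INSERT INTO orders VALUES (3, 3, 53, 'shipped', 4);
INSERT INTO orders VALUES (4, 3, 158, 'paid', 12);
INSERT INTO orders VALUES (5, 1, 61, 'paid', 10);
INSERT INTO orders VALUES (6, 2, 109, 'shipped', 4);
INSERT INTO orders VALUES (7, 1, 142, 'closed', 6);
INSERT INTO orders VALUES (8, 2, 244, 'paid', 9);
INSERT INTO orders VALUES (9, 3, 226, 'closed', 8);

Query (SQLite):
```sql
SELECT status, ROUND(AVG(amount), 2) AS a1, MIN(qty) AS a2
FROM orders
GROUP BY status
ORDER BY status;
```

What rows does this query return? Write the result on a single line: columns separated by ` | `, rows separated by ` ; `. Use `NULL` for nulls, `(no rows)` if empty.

Group orders by status.
Per group compute: ROUND(AVG(amount), 2), MIN(qty).
  active: ids {1} → ROUND(AVG(amount), 2)=115, MIN(qty)=11
  closed: ids {2, 7, 9} → ROUND(AVG(amount), 2)=197.67, MIN(qty)=1
  paid: ids {4, 5, 8} → ROUND(AVG(amount), 2)=154.33, MIN(qty)=9
  shipped: ids {3, 6} → ROUND(AVG(amount), 2)=81, MIN(qty)=4

active | 115 | 11 ; closed | 197.67 | 1 ; paid | 154.33 | 9 ; shipped | 81 | 4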